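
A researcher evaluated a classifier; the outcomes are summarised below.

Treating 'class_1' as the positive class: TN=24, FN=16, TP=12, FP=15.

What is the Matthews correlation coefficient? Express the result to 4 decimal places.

0.0442

MCC = (TP·TN − FP·FN) / √((TP+FP)(TP+FN)(TN+FP)(TN+FN))
Numerator = 12·24 − 15·16 = 48
Denominator = √(27·28·39·40) = √1179360 = 1085.9834
MCC = 48 / 1085.9834 = 0.0442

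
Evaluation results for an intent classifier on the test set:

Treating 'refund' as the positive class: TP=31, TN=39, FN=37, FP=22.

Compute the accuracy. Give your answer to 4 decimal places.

Accuracy = (TP+TN)/N = (31+39)/129 = 0.5426

0.5426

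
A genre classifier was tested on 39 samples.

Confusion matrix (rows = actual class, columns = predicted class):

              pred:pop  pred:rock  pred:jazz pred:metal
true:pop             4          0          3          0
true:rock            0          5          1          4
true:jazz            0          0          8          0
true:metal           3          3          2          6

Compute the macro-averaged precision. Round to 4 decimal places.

0.5920

Per-class precision (TP/(TP+FP)):
  pop: TP=4, FP=0+0+3=3 → 4/7 = 0.57143
  rock: TP=5, FP=0+0+3=3 → 5/8 = 0.62500
  jazz: TP=8, FP=3+1+2=6 → 8/14 = 0.57143
  metal: TP=6, FP=0+4+0=4 → 6/10 = 0.60000
Macro-precision = mean = (0.57143 + 0.62500 + 0.57143 + 0.60000) / 4 = 0.5920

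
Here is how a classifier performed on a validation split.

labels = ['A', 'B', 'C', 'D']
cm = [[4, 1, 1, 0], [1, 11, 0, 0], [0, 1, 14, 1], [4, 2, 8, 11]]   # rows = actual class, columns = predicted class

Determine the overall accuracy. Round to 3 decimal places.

0.678

Accuracy = trace / total = (4+11+14+11=40) / 59 = 40/59 = 0.678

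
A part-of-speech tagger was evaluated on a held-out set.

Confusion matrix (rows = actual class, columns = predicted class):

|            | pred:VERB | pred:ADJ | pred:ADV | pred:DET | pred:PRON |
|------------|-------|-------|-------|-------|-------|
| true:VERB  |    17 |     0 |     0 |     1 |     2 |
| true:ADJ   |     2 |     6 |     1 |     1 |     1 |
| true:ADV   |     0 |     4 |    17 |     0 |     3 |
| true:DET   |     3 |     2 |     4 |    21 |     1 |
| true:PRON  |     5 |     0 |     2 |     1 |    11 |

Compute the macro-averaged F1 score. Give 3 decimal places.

0.662

Per-class F1 score (2·TP/(2·TP+FP+FN)):
  VERB: TP=17, FP=2+0+3+5=10, FN=0+0+1+2=3 → 34/47 = 0.7234
  ADJ: TP=6, FP=0+4+2+0=6, FN=2+1+1+1=5 → 12/23 = 0.5217
  ADV: TP=17, FP=0+1+4+2=7, FN=0+4+0+3=7 → 34/48 = 0.7083
  DET: TP=21, FP=1+1+0+1=3, FN=3+2+4+1=10 → 42/55 = 0.7636
  PRON: TP=11, FP=2+1+3+1=7, FN=5+0+2+1=8 → 22/37 = 0.5946
Macro-F1 score = mean = (0.7234 + 0.5217 + 0.7083 + 0.7636 + 0.5946) / 5 = 0.662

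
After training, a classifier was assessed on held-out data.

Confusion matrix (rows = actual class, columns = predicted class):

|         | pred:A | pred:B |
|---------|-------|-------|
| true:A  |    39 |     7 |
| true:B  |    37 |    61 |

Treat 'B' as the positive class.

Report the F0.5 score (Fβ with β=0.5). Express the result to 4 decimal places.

Fβ = (1+β²)·TP / ((1+β²)·TP + β²·FN + FP), with β²=1/4
= 1.25·61 / (1.25·61 + 0.25·37 + 7) = 0.8243

0.8243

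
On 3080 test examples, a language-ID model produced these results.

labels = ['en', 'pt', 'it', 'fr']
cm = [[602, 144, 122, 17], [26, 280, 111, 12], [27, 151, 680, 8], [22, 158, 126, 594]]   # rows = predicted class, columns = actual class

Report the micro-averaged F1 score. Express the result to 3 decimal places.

Micro-averaging pools counts across classes: ΣTP=2156, ΣFP=924, ΣFN=924.
Micro-F1 score = 2·TP/(2·TP+FP+FN) on pooled counts = 0.700 (equals overall accuracy in single-label multiclass).

0.700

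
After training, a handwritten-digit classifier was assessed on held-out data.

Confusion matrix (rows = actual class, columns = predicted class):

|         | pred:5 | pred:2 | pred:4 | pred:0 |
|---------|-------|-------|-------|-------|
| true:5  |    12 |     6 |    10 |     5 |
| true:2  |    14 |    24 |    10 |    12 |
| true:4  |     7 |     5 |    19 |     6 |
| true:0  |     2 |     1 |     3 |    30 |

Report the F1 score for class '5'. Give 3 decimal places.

0.353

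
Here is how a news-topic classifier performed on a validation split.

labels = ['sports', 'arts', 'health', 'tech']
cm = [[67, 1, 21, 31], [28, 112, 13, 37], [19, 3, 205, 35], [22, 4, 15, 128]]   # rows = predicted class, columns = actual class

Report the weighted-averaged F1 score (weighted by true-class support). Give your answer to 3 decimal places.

0.685

Per-class F1 score (2·TP/(2·TP+FP+FN)):
  sports: TP=67, FP=1+21+31=53, FN=28+19+22=69 → 134/256 = 0.5234
  arts: TP=112, FP=28+13+37=78, FN=1+3+4=8 → 224/310 = 0.7226
  health: TP=205, FP=19+3+35=57, FN=21+13+15=49 → 410/516 = 0.7946
  tech: TP=128, FP=22+4+15=41, FN=31+37+35=103 → 256/400 = 0.6400
Weighted-F1 score = Σ (supportᵢ/N)·F1 scoreᵢ with N=741: (136/741)·0.5234 + (120/741)·0.7226 + (254/741)·0.7946 + (231/741)·0.6400 = 0.685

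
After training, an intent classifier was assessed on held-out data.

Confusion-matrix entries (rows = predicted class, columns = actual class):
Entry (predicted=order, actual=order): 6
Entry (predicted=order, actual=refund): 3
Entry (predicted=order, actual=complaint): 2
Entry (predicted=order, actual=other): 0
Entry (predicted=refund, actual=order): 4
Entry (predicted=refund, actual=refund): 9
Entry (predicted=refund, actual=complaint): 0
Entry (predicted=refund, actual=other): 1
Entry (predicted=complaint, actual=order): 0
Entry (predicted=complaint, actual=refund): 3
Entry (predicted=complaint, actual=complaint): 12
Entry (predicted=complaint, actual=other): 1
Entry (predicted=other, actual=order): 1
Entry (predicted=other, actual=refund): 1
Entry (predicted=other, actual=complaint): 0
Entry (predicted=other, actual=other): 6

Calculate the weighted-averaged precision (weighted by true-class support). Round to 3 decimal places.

Per-class precision (TP/(TP+FP)):
  order: TP=6, FP=3+2+0=5 → 6/11 = 0.5455
  refund: TP=9, FP=4+0+1=5 → 9/14 = 0.6429
  complaint: TP=12, FP=0+3+1=4 → 12/16 = 0.7500
  other: TP=6, FP=1+1+0=2 → 6/8 = 0.7500
Weighted-precision = Σ (supportᵢ/N)·precisionᵢ with N=49: (11/49)·0.5455 + (16/49)·0.6429 + (14/49)·0.7500 + (8/49)·0.7500 = 0.669

0.669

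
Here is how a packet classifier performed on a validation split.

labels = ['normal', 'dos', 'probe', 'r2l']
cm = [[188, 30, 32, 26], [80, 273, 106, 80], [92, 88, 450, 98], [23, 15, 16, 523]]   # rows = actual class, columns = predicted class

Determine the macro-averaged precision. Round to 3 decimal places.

0.657

Per-class precision (TP/(TP+FP)):
  normal: TP=188, FP=80+92+23=195 → 188/383 = 0.4909
  dos: TP=273, FP=30+88+15=133 → 273/406 = 0.6724
  probe: TP=450, FP=32+106+16=154 → 450/604 = 0.7450
  r2l: TP=523, FP=26+80+98=204 → 523/727 = 0.7194
Macro-precision = mean = (0.4909 + 0.6724 + 0.7450 + 0.7194) / 4 = 0.657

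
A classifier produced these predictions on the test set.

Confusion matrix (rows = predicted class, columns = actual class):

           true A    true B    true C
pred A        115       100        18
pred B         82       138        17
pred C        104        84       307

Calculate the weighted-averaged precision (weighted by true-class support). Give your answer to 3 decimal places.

Per-class precision (TP/(TP+FP)):
  A: TP=115, FP=100+18=118 → 115/233 = 0.4936
  B: TP=138, FP=82+17=99 → 138/237 = 0.5823
  C: TP=307, FP=104+84=188 → 307/495 = 0.6202
Weighted-precision = Σ (supportᵢ/N)·precisionᵢ with N=965: (301/965)·0.4936 + (322/965)·0.5823 + (342/965)·0.6202 = 0.568

0.568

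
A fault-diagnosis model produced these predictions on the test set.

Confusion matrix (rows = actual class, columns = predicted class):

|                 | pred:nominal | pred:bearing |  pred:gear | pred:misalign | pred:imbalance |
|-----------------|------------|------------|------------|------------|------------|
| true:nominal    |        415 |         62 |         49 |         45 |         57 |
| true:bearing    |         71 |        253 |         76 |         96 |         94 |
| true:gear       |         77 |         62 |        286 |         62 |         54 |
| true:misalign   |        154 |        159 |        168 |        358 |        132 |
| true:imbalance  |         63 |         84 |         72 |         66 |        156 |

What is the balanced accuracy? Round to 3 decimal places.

0.468

Balanced accuracy = mean of per-class recall.
  nominal: recall = 415/628 = 0.6608
  bearing: recall = 253/590 = 0.4288
  gear: recall = 286/541 = 0.5287
  misalign: recall = 358/971 = 0.3687
  imbalance: recall = 156/441 = 0.3537
Mean = (0.6608 + 0.4288 + 0.5287 + 0.3687 + 0.3537) / 5 = 0.468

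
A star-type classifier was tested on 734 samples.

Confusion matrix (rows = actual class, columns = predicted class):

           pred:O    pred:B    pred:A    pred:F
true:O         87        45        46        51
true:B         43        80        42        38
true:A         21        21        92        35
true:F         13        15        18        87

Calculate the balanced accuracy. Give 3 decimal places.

Balanced accuracy = mean of per-class recall.
  O: recall = 87/229 = 0.3799
  B: recall = 80/203 = 0.3941
  A: recall = 92/169 = 0.5444
  F: recall = 87/133 = 0.6541
Mean = (0.3799 + 0.3941 + 0.5444 + 0.6541) / 4 = 0.493

0.493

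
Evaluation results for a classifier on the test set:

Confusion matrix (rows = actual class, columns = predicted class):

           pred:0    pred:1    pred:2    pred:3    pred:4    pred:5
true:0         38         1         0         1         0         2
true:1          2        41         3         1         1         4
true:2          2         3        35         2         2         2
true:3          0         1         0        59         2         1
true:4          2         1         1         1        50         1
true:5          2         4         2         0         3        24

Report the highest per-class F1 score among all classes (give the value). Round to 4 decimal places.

Per-class F1 score (2·TP/(2·TP+FP+FN)):
  0: TP=38, FP=2+2+0+2+2=8, FN=1+0+1+0+2=4 → 76/88 = 0.86364
  1: TP=41, FP=1+3+1+1+4=10, FN=2+3+1+1+4=11 → 82/103 = 0.79612
  2: TP=35, FP=0+3+0+1+2=6, FN=2+3+2+2+2=11 → 70/87 = 0.80460
  3: TP=59, FP=1+1+2+1+0=5, FN=0+1+0+2+1=4 → 118/127 = 0.92913
  4: TP=50, FP=0+1+2+2+3=8, FN=2+1+1+1+1=6 → 100/114 = 0.87719
  5: TP=24, FP=2+4+2+1+1=10, FN=2+4+2+0+3=11 → 48/69 = 0.69565
Highest is class '3' with F1 score = 0.9291.

0.9291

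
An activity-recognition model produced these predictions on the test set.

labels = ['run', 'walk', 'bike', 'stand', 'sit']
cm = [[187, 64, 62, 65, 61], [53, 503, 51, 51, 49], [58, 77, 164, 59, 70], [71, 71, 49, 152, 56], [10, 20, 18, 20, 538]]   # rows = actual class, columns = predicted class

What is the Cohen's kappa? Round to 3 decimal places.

0.488

Observed agreement pₒ = trace/N = 1544/2579 = 0.5987
Expected agreement pₑ = Σ (rowᵢ·colᵢ)/N² = (439·379 + 707·735 + 428·344 + 399·347 + 606·774)/2579² = 0.2166
κ = (pₒ − pₑ)/(1 − pₑ) = (0.5987 − 0.2166)/(1 − 0.2166) = 0.488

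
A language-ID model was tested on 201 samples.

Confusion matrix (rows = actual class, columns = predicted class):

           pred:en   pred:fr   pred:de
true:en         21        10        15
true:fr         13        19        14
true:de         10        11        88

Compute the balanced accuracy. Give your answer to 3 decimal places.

Balanced accuracy = mean of per-class recall.
  en: recall = 21/46 = 0.4565
  fr: recall = 19/46 = 0.4130
  de: recall = 88/109 = 0.8073
Mean = (0.4565 + 0.4130 + 0.8073) / 3 = 0.559

0.559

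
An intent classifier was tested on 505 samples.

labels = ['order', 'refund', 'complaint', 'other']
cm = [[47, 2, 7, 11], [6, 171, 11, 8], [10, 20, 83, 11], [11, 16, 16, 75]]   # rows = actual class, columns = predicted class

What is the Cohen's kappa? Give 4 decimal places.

0.6425

Observed agreement pₒ = trace/N = 376/505 = 0.74455
Expected agreement pₑ = Σ (rowᵢ·colᵢ)/N² = (67·74 + 196·209 + 124·117 + 118·105)/505² = 0.28554
κ = (pₒ − pₑ)/(1 − pₑ) = (0.74455 − 0.28554)/(1 − 0.28554) = 0.6425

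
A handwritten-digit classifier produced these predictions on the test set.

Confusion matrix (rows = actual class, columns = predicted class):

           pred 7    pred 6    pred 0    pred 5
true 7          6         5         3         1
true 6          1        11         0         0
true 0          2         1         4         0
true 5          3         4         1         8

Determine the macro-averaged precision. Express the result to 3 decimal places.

Per-class precision (TP/(TP+FP)):
  7: TP=6, FP=1+2+3=6 → 6/12 = 0.5000
  6: TP=11, FP=5+1+4=10 → 11/21 = 0.5238
  0: TP=4, FP=3+0+1=4 → 4/8 = 0.5000
  5: TP=8, FP=1+0+0=1 → 8/9 = 0.8889
Macro-precision = mean = (0.5000 + 0.5238 + 0.5000 + 0.8889) / 4 = 0.603

0.603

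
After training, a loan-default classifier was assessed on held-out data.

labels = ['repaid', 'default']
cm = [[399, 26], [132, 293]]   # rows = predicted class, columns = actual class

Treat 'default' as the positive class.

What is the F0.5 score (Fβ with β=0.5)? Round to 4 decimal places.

0.7256

Fβ = (1+β²)·TP / ((1+β²)·TP + β²·FN + FP), with β²=1/4
= 1.25·293 / (1.25·293 + 0.25·26 + 132) = 0.7256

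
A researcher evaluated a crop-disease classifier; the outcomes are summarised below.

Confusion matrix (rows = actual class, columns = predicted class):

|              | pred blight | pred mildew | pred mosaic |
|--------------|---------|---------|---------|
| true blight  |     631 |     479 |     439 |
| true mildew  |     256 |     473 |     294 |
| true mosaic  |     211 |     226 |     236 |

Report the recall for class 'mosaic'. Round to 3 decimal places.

One-vs-rest for 'mosaic': TP = diagonal; FP = other classes predicted 'mosaic'; FN = 'mosaic' predicted as other.
recall = TP/(TP+FN).
mosaic: TP=236, FN=211+226=437 → 236/673 = 0.3507

0.351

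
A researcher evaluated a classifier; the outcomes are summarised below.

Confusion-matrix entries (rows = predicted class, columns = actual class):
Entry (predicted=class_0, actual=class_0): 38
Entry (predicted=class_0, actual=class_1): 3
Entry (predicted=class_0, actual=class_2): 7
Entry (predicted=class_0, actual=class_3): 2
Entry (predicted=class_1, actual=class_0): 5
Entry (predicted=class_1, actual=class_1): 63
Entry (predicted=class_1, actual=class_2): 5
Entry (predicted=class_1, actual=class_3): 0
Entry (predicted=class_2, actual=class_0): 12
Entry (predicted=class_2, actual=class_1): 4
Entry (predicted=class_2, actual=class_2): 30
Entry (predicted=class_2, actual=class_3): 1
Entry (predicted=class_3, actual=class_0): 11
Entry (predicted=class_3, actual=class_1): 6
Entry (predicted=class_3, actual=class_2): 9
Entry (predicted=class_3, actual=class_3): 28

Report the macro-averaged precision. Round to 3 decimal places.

Per-class precision (TP/(TP+FP)):
  class_0: TP=38, FP=3+7+2=12 → 38/50 = 0.7600
  class_1: TP=63, FP=5+5+0=10 → 63/73 = 0.8630
  class_2: TP=30, FP=12+4+1=17 → 30/47 = 0.6383
  class_3: TP=28, FP=11+6+9=26 → 28/54 = 0.5185
Macro-precision = mean = (0.7600 + 0.8630 + 0.6383 + 0.5185) / 4 = 0.695

0.695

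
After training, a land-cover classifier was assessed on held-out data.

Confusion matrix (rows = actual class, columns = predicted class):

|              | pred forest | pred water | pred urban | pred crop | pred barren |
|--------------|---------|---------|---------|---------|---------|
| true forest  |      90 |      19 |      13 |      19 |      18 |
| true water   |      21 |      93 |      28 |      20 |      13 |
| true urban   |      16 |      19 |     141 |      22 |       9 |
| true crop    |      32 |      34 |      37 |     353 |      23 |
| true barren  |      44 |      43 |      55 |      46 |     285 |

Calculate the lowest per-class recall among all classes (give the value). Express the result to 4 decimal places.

Per-class recall (TP/(TP+FN)):
  forest: TP=90, FN=19+13+19+18=69 → 90/159 = 0.56604
  water: TP=93, FN=21+28+20+13=82 → 93/175 = 0.53143
  urban: TP=141, FN=16+19+22+9=66 → 141/207 = 0.68116
  crop: TP=353, FN=32+34+37+23=126 → 353/479 = 0.73695
  barren: TP=285, FN=44+43+55+46=188 → 285/473 = 0.60254
Lowest is class 'water' with recall = 0.5314.

0.5314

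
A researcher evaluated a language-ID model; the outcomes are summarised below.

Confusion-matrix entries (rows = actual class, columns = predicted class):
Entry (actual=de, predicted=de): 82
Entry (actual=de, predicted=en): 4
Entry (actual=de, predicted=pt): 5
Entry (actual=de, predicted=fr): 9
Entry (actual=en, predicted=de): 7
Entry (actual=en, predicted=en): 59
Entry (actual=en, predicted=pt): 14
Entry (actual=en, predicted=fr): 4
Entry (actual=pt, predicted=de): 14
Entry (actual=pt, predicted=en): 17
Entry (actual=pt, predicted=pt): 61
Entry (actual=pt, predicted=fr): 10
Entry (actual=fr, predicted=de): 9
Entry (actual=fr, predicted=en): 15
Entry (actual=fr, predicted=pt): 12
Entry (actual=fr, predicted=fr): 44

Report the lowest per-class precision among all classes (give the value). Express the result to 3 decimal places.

0.621

Per-class precision (TP/(TP+FP)):
  de: TP=82, FP=7+14+9=30 → 82/112 = 0.7321
  en: TP=59, FP=4+17+15=36 → 59/95 = 0.6211
  pt: TP=61, FP=5+14+12=31 → 61/92 = 0.6630
  fr: TP=44, FP=9+4+10=23 → 44/67 = 0.6567
Lowest is class 'en' with precision = 0.621.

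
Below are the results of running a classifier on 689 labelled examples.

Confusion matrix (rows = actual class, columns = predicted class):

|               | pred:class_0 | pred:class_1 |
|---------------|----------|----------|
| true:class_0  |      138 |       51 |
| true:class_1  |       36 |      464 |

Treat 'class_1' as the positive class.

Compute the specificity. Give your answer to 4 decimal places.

0.7302

Specificity = TN/(TN+FP) = 138/(138+51) = 0.7302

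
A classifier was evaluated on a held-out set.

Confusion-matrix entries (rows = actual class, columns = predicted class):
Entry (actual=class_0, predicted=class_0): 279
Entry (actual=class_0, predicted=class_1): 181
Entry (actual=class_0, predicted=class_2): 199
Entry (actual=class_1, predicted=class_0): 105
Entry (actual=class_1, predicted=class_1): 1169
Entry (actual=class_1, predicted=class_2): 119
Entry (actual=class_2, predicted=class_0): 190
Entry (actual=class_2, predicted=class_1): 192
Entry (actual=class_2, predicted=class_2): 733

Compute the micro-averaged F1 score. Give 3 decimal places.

0.689

Micro-averaging pools counts across classes: ΣTP=2181, ΣFP=986, ΣFN=986.
Micro-F1 score = 2·TP/(2·TP+FP+FN) on pooled counts = 0.689 (equals overall accuracy in single-label multiclass).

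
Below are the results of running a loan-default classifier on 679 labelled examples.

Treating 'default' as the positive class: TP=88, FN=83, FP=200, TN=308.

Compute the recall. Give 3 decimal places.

0.515

Recall = TP/(TP+FN) = 88/(88+83) = 88/171 = 0.515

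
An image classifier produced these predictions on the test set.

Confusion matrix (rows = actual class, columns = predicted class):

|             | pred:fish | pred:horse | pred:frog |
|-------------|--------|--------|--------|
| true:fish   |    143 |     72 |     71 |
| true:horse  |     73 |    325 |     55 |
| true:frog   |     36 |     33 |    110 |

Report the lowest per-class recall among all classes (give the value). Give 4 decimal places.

0.5000

Per-class recall (TP/(TP+FN)):
  fish: TP=143, FN=72+71=143 → 143/286 = 0.50000
  horse: TP=325, FN=73+55=128 → 325/453 = 0.71744
  frog: TP=110, FN=36+33=69 → 110/179 = 0.61453
Lowest is class 'fish' with recall = 0.5000.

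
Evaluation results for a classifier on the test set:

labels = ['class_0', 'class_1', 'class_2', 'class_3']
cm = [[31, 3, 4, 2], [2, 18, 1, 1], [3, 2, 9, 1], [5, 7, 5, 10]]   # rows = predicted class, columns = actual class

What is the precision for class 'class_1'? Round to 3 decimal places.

Take TP from the diagonal, FP from the rest of the 'class_1' prediction marginal, FN from the rest of the 'class_1' actual marginal.
precision = TP/(TP+FP).
class_1: TP=18, FP=2+1+1=4 → 18/22 = 0.8182

0.818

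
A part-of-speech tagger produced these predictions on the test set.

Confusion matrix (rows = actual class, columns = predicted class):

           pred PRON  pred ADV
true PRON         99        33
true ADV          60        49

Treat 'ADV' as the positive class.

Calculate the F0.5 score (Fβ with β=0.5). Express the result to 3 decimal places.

Fβ = (1+β²)·TP / ((1+β²)·TP + β²·FN + FP), with β²=1/4
= 1.25·49 / (1.25·49 + 0.25·60 + 33) = 0.561

0.561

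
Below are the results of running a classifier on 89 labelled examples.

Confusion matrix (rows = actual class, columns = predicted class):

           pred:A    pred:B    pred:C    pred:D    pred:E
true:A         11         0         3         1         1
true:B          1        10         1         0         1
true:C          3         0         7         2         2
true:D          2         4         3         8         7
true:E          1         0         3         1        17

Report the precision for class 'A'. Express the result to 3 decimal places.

0.611

precision = TP/(TP+FP).
A: TP=11, FP=1+3+2+1=7 → 11/18 = 0.6111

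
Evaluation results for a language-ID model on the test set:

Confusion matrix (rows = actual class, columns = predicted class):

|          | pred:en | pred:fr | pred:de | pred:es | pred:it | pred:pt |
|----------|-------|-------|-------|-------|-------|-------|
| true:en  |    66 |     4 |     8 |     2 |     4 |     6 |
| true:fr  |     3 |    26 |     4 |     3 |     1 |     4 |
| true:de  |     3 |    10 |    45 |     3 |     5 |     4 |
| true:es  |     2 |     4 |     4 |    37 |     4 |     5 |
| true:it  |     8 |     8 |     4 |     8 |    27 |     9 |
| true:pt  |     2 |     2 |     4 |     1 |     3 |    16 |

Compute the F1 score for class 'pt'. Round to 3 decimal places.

0.444

One-vs-rest for 'pt': TP = diagonal; FP = other classes predicted 'pt'; FN = 'pt' predicted as other.
F1 score = 2·TP/(2·TP+FP+FN).
pt: TP=16, FP=6+4+4+5+9=28, FN=2+2+4+1+3=12 → 32/72 = 0.4444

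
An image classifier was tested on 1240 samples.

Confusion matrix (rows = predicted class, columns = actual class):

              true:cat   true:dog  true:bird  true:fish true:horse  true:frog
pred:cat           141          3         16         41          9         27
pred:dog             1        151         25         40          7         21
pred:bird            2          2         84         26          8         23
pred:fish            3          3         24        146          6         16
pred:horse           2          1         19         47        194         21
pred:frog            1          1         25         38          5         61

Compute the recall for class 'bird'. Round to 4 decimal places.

0.4352

Take TP from the diagonal, FP from the rest of the 'bird' prediction marginal, FN from the rest of the 'bird' actual marginal.
recall = TP/(TP+FN).
bird: TP=84, FN=16+25+24+19+25=109 → 84/193 = 0.43523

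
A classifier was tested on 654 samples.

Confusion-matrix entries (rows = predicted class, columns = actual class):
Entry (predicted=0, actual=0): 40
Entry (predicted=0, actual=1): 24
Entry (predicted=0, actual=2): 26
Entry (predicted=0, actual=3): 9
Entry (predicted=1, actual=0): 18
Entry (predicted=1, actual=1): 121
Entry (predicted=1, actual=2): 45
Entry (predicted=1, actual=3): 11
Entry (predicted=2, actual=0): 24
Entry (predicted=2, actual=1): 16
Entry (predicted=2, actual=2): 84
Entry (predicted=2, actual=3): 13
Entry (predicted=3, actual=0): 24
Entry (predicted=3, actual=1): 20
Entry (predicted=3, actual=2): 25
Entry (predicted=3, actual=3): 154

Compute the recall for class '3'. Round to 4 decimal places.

0.8235

recall = TP/(TP+FN).
3: TP=154, FN=9+11+13=33 → 154/187 = 0.82353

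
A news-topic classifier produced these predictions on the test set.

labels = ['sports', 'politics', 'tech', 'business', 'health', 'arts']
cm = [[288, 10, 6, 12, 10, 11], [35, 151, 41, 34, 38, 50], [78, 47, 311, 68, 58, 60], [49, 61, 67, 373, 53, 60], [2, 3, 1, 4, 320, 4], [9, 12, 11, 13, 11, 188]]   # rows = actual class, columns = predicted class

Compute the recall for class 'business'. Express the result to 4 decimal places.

0.5626

recall = TP/(TP+FN).
business: TP=373, FN=49+61+67+53+60=290 → 373/663 = 0.56259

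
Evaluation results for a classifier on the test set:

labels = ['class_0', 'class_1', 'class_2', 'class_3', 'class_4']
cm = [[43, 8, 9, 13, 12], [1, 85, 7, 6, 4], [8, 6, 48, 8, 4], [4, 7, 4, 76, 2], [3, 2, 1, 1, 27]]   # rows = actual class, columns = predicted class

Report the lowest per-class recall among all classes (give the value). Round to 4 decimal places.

0.5059

Per-class recall (TP/(TP+FN)):
  class_0: TP=43, FN=8+9+13+12=42 → 43/85 = 0.50588
  class_1: TP=85, FN=1+7+6+4=18 → 85/103 = 0.82524
  class_2: TP=48, FN=8+6+8+4=26 → 48/74 = 0.64865
  class_3: TP=76, FN=4+7+4+2=17 → 76/93 = 0.81720
  class_4: TP=27, FN=3+2+1+1=7 → 27/34 = 0.79412
Lowest is class 'class_0' with recall = 0.5059.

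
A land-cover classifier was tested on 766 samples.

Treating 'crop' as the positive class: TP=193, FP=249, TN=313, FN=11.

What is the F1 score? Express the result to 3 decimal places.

0.598

Precision = TP/(TP+FP) = 193/442 = 0.4367
Recall = TP/(TP+FN) = 193/204 = 0.9461
F1 = 2·TP/(2·TP+FP+FN) = 386/646 = 0.598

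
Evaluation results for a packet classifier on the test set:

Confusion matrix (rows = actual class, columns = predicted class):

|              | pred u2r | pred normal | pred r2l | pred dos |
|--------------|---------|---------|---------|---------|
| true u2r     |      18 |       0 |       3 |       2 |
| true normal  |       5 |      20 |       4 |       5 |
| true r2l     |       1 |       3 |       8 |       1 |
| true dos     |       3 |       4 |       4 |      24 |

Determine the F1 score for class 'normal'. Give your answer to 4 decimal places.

0.6557

F1 score = 2·TP/(2·TP+FP+FN).
normal: TP=20, FP=0+3+4=7, FN=5+4+5=14 → 40/61 = 0.65574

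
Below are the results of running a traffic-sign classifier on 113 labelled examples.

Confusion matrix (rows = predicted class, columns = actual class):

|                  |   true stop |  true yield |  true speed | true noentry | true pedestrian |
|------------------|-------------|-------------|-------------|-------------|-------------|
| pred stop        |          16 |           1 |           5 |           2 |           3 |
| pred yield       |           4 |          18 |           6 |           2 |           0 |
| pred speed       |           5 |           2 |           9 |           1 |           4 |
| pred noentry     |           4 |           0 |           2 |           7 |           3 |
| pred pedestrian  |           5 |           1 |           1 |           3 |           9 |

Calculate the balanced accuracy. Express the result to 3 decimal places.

0.524

Balanced accuracy = mean of per-class recall.
  stop: recall = 16/34 = 0.4706
  yield: recall = 18/22 = 0.8182
  speed: recall = 9/23 = 0.3913
  noentry: recall = 7/15 = 0.4667
  pedestrian: recall = 9/19 = 0.4737
Mean = (0.4706 + 0.8182 + 0.3913 + 0.4667 + 0.4737) / 5 = 0.524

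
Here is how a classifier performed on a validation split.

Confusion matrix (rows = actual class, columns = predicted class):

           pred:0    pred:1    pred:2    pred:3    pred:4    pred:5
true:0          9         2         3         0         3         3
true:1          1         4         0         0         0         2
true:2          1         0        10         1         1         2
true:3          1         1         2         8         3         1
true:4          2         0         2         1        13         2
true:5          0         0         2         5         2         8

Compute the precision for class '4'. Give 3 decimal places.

0.591

One-vs-rest for '4': TP = diagonal; FP = other classes predicted '4'; FN = '4' predicted as other.
precision = TP/(TP+FP).
4: TP=13, FP=3+0+1+3+2=9 → 13/22 = 0.5909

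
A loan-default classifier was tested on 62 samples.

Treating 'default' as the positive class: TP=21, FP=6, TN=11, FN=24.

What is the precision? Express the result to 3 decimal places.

Precision = TP/(TP+FP) = 21/(21+6) = 21/27 = 0.778

0.778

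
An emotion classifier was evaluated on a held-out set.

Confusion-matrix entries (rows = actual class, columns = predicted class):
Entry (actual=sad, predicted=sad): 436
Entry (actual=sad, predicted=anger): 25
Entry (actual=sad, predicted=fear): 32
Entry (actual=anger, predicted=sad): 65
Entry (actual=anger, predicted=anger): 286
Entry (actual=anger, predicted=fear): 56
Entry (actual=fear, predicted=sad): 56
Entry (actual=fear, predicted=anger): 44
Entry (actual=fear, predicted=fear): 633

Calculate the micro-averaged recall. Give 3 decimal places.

0.830

Micro-averaging pools counts across classes: ΣTP=1355, ΣFP=278, ΣFN=278.
Micro-recall = TP/(TP+FN) on pooled counts = 0.830 (equals overall accuracy in single-label multiclass).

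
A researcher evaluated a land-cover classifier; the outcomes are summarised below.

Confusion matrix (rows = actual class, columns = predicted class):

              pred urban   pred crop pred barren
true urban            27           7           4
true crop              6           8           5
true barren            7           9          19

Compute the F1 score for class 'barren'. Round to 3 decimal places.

0.603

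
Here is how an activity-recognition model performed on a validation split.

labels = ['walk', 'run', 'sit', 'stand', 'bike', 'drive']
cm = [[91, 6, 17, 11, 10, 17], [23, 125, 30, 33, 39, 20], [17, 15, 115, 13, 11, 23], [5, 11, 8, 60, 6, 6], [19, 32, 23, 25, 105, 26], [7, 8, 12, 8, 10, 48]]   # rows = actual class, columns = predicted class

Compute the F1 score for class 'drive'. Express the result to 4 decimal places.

Treat 'drive' as positive and all other classes as negative.
F1 score = 2·TP/(2·TP+FP+FN).
drive: TP=48, FP=17+20+23+6+26=92, FN=7+8+12+8+10=45 → 96/233 = 0.41202

0.4120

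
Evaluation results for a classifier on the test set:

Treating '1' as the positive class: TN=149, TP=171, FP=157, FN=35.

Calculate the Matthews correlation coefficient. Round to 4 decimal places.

MCC = (TP·TN − FP·FN) / √((TP+FP)(TP+FN)(TN+FP)(TN+FN))
Numerator = 171·149 − 157·35 = 19984
Denominator = √(328·206·306·184) = √3804348672 = 61679.4023
MCC = 19984 / 61679.4023 = 0.3240

0.3240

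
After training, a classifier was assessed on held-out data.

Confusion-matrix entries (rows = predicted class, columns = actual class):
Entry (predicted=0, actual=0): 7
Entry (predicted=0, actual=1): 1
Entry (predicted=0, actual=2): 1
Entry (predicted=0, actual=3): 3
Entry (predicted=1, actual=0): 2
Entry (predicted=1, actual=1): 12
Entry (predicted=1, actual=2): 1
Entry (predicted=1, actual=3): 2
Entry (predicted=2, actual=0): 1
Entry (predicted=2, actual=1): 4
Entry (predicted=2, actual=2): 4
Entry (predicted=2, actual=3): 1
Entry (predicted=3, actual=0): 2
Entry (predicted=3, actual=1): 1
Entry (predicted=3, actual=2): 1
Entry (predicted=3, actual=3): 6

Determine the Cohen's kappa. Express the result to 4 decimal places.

0.4435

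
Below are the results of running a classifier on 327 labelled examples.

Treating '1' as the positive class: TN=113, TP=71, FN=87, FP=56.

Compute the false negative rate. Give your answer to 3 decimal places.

FNR = FN/(FN+TP) = 87/(87+71) = 0.551

0.551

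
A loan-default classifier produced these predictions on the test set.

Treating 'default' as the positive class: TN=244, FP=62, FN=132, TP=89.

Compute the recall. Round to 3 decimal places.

Recall = TP/(TP+FN) = 89/(89+132) = 89/221 = 0.403

0.403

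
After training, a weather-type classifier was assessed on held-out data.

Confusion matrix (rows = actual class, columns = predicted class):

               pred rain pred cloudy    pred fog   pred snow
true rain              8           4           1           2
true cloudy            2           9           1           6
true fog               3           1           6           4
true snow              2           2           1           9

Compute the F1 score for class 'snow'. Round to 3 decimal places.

0.514

F1 score = 2·TP/(2·TP+FP+FN).
snow: TP=9, FP=2+6+4=12, FN=2+2+1=5 → 18/35 = 0.5143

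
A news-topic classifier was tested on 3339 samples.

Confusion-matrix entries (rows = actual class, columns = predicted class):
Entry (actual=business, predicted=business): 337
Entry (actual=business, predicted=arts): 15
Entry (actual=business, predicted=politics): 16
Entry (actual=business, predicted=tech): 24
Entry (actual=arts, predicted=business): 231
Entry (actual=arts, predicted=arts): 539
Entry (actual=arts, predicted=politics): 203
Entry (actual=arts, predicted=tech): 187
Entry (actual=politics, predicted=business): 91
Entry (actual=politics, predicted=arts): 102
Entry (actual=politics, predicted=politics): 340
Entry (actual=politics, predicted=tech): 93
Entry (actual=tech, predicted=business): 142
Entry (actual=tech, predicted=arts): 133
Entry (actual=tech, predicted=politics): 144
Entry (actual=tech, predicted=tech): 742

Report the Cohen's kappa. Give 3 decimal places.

Observed agreement pₒ = trace/N = 1958/3339 = 0.5864
Expected agreement pₑ = Σ (rowᵢ·colᵢ)/N² = (392·801 + 1160·789 + 626·703 + 1161·1046)/3339² = 0.2587
κ = (pₒ − pₑ)/(1 − pₑ) = (0.5864 − 0.2587)/(1 − 0.2587) = 0.442

0.442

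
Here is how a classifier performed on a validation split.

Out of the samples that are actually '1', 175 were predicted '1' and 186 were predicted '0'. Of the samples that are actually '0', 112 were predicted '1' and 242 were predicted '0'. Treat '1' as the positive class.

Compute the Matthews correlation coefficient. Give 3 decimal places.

MCC = (TP·TN − FP·FN) / √((TP+FP)(TP+FN)(TN+FP)(TN+FN))
Numerator = 175·242 − 112·186 = 21518
Denominator = √(287·361·354·428) = √15697703784 = 125290.4776
MCC = 21518 / 125290.4776 = 0.172

0.172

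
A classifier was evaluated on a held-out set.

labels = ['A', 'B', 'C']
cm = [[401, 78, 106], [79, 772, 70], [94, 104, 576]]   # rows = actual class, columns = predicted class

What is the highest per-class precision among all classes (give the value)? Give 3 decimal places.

Per-class precision (TP/(TP+FP)):
  A: TP=401, FP=79+94=173 → 401/574 = 0.6986
  B: TP=772, FP=78+104=182 → 772/954 = 0.8092
  C: TP=576, FP=106+70=176 → 576/752 = 0.7660
Highest is class 'B' with precision = 0.809.

0.809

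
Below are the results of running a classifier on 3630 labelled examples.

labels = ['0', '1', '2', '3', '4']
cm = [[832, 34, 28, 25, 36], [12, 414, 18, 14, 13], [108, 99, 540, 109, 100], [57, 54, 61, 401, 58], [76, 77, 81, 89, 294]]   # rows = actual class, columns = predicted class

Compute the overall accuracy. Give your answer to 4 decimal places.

Accuracy = trace / total = (832+414+540+401+294=2481) / 3630 = 2481/3630 = 0.6835

0.6835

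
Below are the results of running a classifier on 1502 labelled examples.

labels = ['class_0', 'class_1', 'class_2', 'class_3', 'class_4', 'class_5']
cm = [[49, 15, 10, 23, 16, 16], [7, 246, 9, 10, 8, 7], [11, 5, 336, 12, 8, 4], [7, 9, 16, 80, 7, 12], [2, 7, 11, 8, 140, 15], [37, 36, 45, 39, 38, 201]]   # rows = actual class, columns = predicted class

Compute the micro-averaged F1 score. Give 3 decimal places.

0.700

Micro-averaging pools counts across classes: ΣTP=1052, ΣFP=450, ΣFN=450.
Micro-F1 score = 2·TP/(2·TP+FP+FN) on pooled counts = 0.700 (equals overall accuracy in single-label multiclass).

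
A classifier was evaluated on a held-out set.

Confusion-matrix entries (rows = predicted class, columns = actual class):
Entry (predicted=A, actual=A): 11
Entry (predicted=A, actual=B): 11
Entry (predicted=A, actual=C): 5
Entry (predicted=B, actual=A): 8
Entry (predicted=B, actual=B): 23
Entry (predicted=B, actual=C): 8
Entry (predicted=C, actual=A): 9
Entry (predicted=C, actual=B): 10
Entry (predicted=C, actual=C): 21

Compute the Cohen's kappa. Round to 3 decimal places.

Observed agreement pₒ = trace/N = 55/106 = 0.5189
Expected agreement pₑ = Σ (rowᵢ·colᵢ)/N² = (28·27 + 44·39 + 34·40)/106² = 0.3410
κ = (pₒ − pₑ)/(1 − pₑ) = (0.5189 − 0.3410)/(1 − 0.3410) = 0.270

0.270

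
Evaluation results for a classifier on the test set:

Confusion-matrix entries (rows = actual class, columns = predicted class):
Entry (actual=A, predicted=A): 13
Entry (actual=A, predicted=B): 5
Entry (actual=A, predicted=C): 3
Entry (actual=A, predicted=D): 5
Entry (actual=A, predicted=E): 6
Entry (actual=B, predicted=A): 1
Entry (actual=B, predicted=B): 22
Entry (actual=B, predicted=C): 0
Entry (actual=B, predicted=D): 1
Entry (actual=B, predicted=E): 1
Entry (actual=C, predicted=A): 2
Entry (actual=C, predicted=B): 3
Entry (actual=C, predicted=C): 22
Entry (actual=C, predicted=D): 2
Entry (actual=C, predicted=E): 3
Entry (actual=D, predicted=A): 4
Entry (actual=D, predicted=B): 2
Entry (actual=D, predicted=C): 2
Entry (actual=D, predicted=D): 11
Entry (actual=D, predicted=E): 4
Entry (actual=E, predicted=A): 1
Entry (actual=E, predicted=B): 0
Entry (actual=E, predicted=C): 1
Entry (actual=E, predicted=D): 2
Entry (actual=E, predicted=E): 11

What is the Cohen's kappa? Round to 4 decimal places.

Observed agreement pₒ = trace/N = 79/127 = 0.62205
Expected agreement pₑ = Σ (rowᵢ·colᵢ)/N² = (32·21 + 25·32 + 32·28 + 23·21 + 15·25)/127² = 0.20001
κ = (pₒ − pₑ)/(1 − pₑ) = (0.62205 − 0.20001)/(1 − 0.20001) = 0.5276

0.5276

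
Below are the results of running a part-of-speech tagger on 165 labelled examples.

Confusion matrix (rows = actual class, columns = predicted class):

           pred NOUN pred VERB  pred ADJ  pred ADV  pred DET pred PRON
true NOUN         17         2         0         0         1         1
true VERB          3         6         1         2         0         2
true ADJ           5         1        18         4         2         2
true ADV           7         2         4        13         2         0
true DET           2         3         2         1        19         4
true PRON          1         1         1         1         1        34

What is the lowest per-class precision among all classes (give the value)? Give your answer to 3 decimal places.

Per-class precision (TP/(TP+FP)):
  NOUN: TP=17, FP=3+5+7+2+1=18 → 17/35 = 0.4857
  VERB: TP=6, FP=2+1+2+3+1=9 → 6/15 = 0.4000
  ADJ: TP=18, FP=0+1+4+2+1=8 → 18/26 = 0.6923
  ADV: TP=13, FP=0+2+4+1+1=8 → 13/21 = 0.6190
  DET: TP=19, FP=1+0+2+2+1=6 → 19/25 = 0.7600
  PRON: TP=34, FP=1+2+2+0+4=9 → 34/43 = 0.7907
Lowest is class 'VERB' with precision = 0.400.

0.400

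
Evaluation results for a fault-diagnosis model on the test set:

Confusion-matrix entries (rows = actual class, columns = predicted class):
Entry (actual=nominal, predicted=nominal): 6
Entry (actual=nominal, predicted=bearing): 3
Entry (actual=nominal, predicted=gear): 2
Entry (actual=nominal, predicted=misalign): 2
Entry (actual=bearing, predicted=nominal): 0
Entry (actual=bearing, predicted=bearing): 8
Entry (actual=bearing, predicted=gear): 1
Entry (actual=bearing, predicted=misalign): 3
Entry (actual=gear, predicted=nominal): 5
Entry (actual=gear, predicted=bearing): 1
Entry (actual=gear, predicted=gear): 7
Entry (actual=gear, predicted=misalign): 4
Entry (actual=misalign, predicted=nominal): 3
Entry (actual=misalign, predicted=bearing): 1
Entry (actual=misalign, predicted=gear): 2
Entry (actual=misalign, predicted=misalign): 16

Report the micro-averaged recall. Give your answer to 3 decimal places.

0.578

Micro-averaging pools counts across classes: ΣTP=37, ΣFP=27, ΣFN=27.
Micro-recall = TP/(TP+FN) on pooled counts = 0.578 (equals overall accuracy in single-label multiclass).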